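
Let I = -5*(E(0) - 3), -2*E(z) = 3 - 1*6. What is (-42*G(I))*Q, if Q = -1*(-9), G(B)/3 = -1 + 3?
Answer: -2268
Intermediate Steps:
E(z) = 3/2 (E(z) = -(3 - 1*6)/2 = -(3 - 6)/2 = -1/2*(-3) = 3/2)
I = 15/2 (I = -5*(3/2 - 3) = -5*(-3/2) = 15/2 ≈ 7.5000)
G(B) = 6 (G(B) = 3*(-1 + 3) = 3*2 = 6)
Q = 9
(-42*G(I))*Q = -42*6*9 = -252*9 = -2268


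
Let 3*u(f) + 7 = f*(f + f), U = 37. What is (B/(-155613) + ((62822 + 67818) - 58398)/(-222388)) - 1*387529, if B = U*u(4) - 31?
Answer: -20116529445707141/51909695766 ≈ -3.8753e+5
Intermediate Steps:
u(f) = -7/3 + 2*f²/3 (u(f) = -7/3 + (f*(f + f))/3 = -7/3 + (f*(2*f))/3 = -7/3 + (2*f²)/3 = -7/3 + 2*f²/3)
B = 832/3 (B = 37*(-7/3 + (⅔)*4²) - 31 = 37*(-7/3 + (⅔)*16) - 31 = 37*(-7/3 + 32/3) - 31 = 37*(25/3) - 31 = 925/3 - 31 = 832/3 ≈ 277.33)
(B/(-155613) + ((62822 + 67818) - 58398)/(-222388)) - 1*387529 = ((832/3)/(-155613) + ((62822 + 67818) - 58398)/(-222388)) - 1*387529 = ((832/3)*(-1/155613) + (130640 - 58398)*(-1/222388)) - 387529 = (-832/466839 + 72242*(-1/222388)) - 387529 = (-832/466839 - 36121/111194) - 387529 = -16955204927/51909695766 - 387529 = -20116529445707141/51909695766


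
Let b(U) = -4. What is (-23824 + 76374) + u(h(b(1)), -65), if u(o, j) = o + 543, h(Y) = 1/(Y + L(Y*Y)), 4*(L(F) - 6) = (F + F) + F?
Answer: 743303/14 ≈ 53093.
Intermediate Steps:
L(F) = 6 + 3*F/4 (L(F) = 6 + ((F + F) + F)/4 = 6 + (2*F + F)/4 = 6 + (3*F)/4 = 6 + 3*F/4)
h(Y) = 1/(6 + Y + 3*Y**2/4) (h(Y) = 1/(Y + (6 + 3*(Y*Y)/4)) = 1/(Y + (6 + 3*Y**2/4)) = 1/(6 + Y + 3*Y**2/4))
u(o, j) = 543 + o
(-23824 + 76374) + u(h(b(1)), -65) = (-23824 + 76374) + (543 + 4/(24 + 3*(-4)**2 + 4*(-4))) = 52550 + (543 + 4/(24 + 3*16 - 16)) = 52550 + (543 + 4/(24 + 48 - 16)) = 52550 + (543 + 4/56) = 52550 + (543 + 4*(1/56)) = 52550 + (543 + 1/14) = 52550 + 7603/14 = 743303/14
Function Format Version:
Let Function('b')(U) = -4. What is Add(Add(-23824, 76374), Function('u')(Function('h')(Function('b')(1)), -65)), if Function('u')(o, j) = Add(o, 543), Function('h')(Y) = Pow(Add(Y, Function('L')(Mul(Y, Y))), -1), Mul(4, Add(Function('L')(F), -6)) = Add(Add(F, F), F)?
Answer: Rational(743303, 14) ≈ 53093.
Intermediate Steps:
Function('L')(F) = Add(6, Mul(Rational(3, 4), F)) (Function('L')(F) = Add(6, Mul(Rational(1, 4), Add(Add(F, F), F))) = Add(6, Mul(Rational(1, 4), Add(Mul(2, F), F))) = Add(6, Mul(Rational(1, 4), Mul(3, F))) = Add(6, Mul(Rational(3, 4), F)))
Function('h')(Y) = Pow(Add(6, Y, Mul(Rational(3, 4), Pow(Y, 2))), -1) (Function('h')(Y) = Pow(Add(Y, Add(6, Mul(Rational(3, 4), Mul(Y, Y)))), -1) = Pow(Add(Y, Add(6, Mul(Rational(3, 4), Pow(Y, 2)))), -1) = Pow(Add(6, Y, Mul(Rational(3, 4), Pow(Y, 2))), -1))
Function('u')(o, j) = Add(543, o)
Add(Add(-23824, 76374), Function('u')(Function('h')(Function('b')(1)), -65)) = Add(Add(-23824, 76374), Add(543, Mul(4, Pow(Add(24, Mul(3, Pow(-4, 2)), Mul(4, -4)), -1)))) = Add(52550, Add(543, Mul(4, Pow(Add(24, Mul(3, 16), -16), -1)))) = Add(52550, Add(543, Mul(4, Pow(Add(24, 48, -16), -1)))) = Add(52550, Add(543, Mul(4, Pow(56, -1)))) = Add(52550, Add(543, Mul(4, Rational(1, 56)))) = Add(52550, Add(543, Rational(1, 14))) = Add(52550, Rational(7603, 14)) = Rational(743303, 14)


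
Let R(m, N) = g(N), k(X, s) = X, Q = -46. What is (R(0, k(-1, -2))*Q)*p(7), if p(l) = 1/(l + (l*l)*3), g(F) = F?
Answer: 23/77 ≈ 0.29870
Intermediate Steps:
p(l) = 1/(l + 3*l²) (p(l) = 1/(l + l²*3) = 1/(l + 3*l²))
R(m, N) = N
(R(0, k(-1, -2))*Q)*p(7) = (-1*(-46))*(1/(7*(1 + 3*7))) = 46*(1/(7*(1 + 21))) = 46*((⅐)/22) = 46*((⅐)*(1/22)) = 46*(1/154) = 23/77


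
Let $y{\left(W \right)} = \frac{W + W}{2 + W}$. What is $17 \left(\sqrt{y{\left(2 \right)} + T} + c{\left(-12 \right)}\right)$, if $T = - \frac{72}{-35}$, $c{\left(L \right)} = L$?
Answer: $-204 + \frac{17 \sqrt{3745}}{35} \approx -174.28$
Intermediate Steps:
$T = \frac{72}{35}$ ($T = \left(-72\right) \left(- \frac{1}{35}\right) = \frac{72}{35} \approx 2.0571$)
$y{\left(W \right)} = \frac{2 W}{2 + W}$
$17 \left(\sqrt{y{\left(2 \right)} + T} + c{\left(-12 \right)}\right) = 17 \left(\sqrt{2 \cdot 2 \frac{1}{2 + 2} + \frac{72}{35}} - 12\right) = 17 \left(\sqrt{2 \cdot 2 \cdot \frac{1}{4} + \frac{72}{35}} - 12\right) = 17 \left(\sqrt{1 + \frac{72}{35}} - 12\right) = 17 \left(\sqrt{\frac{107}{35}} - 12\right) = 17 \left(\frac{\sqrt{3745}}{35} - 12\right) = 17 \left(-12 + \frac{\sqrt{3745}}{35}\right) = -204 + \frac{17 \sqrt{3745}}{35}$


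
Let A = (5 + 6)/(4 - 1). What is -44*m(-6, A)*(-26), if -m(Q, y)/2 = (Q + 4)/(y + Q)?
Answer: -13728/7 ≈ -1961.1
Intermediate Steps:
A = 11/3 ≈ 3.6667
m(Q, y) = -2*(4 + Q)/(Q + y) (m(Q, y) = -2*(Q + 4)/(y + Q) = -2*(4 + Q)/(Q + y))
-44*m(-6, A)*(-26) = -88*(-4 - 1*(-6))/(-6 + 11/3)*(-26) = -88*(-4 + 6)/(-7/3)*(-26) = -88*(-3)*2/7*(-26) = -44*(-12/7)*(-26) = (528/7)*(-26) = -13728/7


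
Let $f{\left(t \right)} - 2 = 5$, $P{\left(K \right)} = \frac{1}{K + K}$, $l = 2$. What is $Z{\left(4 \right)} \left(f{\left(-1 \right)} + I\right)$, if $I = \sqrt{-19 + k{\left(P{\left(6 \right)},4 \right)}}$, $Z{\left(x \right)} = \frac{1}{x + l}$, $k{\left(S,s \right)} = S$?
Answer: $\frac{7}{6} + \frac{i \sqrt{681}}{36} \approx 1.1667 + 0.72489 i$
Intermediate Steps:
$P{\left(K \right)} = \frac{1}{2 K}$
$f{\left(t \right)} = 7$ ($f{\left(t \right)} = 2 + 5 = 7$)
$Z{\left(x \right)} = \frac{1}{2 + x}$ ($Z{\left(x \right)} = \frac{1}{x + 2} = \frac{1}{2 + x}$)
$I = \frac{i \sqrt{681}}{6}$ ($I = \sqrt{-19 + \frac{1}{2 \cdot 6}} = \sqrt{-19 + \frac{1}{2} \cdot \frac{1}{6}} = \sqrt{-19 + \frac{1}{12}} = \sqrt{- \frac{227}{12}} = \frac{i \sqrt{681}}{6} \approx 4.3493 i$)
$Z{\left(4 \right)} \left(f{\left(-1 \right)} + I\right) = \frac{7 + \frac{i \sqrt{681}}{6}}{2 + 4} = \frac{7 + \frac{i \sqrt{681}}{6}}{6} = \frac{7}{6} + \frac{i \sqrt{681}}{36}$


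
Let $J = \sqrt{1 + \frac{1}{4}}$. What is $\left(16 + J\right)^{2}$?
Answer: $\frac{\left(32 + \sqrt{5}\right)^{2}}{4} \approx 293.03$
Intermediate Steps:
$J = \frac{\sqrt{5}}{2}$ ($J = \sqrt{1 + \frac{1}{4}} = \sqrt{\frac{5}{4}} = \frac{\sqrt{5}}{2} \approx 1.118$)
$\left(16 + J\right)^{2} = \left(16 + \frac{\sqrt{5}}{2}\right)^{2}$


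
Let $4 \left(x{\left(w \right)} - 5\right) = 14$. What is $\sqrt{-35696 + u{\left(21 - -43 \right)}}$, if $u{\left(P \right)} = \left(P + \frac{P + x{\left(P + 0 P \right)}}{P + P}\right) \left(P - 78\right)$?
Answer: $\frac{i \sqrt{9369582}}{16} \approx 191.31 i$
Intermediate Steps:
$x{\left(w \right)} = \frac{17}{2}$ ($x{\left(w \right)} = 5 + \frac{1}{4} \cdot 14 = 5 + \frac{7}{2} = \frac{17}{2}$)
$u{\left(P \right)} = \left(-78 + P\right) \left(P + \frac{\frac{17}{2} + P}{2 P}\right)$ ($u{\left(P \right)} = \left(P + \frac{P + \frac{17}{2}}{P + P}\right) \left(P - 78\right) = \left(P + \frac{\frac{17}{2} + P}{2 P}\right) \left(-78 + P\right) = \left(-78 + P\right) \left(P + \frac{\frac{17}{2} + P}{2 P}\right)$)
$\sqrt{-35696 + u{\left(21 - -43 \right)}} = \sqrt{-35696 + \frac{-1326 + \left(21 - -43\right) \left(-139 - 310 \left(21 - -43\right) + 4 \left(21 - -43\right)^{2}\right)}{4 \left(21 - -43\right)}} = \sqrt{-35696 + \frac{-1326 + \left(21 + 43\right) \left(-139 - 310 \left(21 + 43\right) + 4 \left(21 + 43\right)^{2}\right)}{4 \left(21 + 43\right)}} = \sqrt{-35696 + \frac{-1326 + 64 \left(-139 - 19840 + 4 \cdot 64^{2}\right)}{4 \cdot 64}} = \sqrt{-35696 + \frac{1}{4} \cdot \frac{1}{64} \left(-1326 + 64 \left(-139 - 19840 + 4 \cdot 4096\right)\right)} = \sqrt{-35696 + \frac{1}{4} \cdot \frac{1}{64} \left(-1326 + 64 \left(-139 - 19840 + 16384\right)\right)} = \sqrt{-35696 + \frac{1}{4} \cdot \frac{1}{64} \left(-1326 + 64 \left(-3595\right)\right)} = \sqrt{-35696 + \frac{1}{4} \cdot \frac{1}{64} \left(-1326 - 230080\right)} = \sqrt{-35696 + \frac{1}{4} \cdot \frac{1}{64} \left(-231406\right)} = \sqrt{-35696 - \frac{115703}{128}} = \sqrt{- \frac{4684791}{128}} = \frac{i \sqrt{9369582}}{16}$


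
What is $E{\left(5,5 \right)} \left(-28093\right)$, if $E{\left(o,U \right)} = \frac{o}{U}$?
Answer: $-28093$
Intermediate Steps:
$E{\left(5,5 \right)} \left(-28093\right) = \frac{5}{5} \left(-28093\right) = 5 \cdot \frac{1}{5} \left(-28093\right) = 1 \left(-28093\right) = -28093$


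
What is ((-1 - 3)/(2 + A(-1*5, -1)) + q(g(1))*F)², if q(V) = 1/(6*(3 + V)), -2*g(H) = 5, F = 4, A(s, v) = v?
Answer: 64/9 ≈ 7.1111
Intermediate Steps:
g(H) = -5/2 (g(H) = -½*5 = -5/2)
q(V) = 1/(18 + 6*V)
((-1 - 3)/(2 + A(-1*5, -1)) + q(g(1))*F)² = ((-1 - 3)/(2 - 1) + (1/(6*(3 - 5/2)))*4)² = (-4/1 + (1/(6*(½)))*4)² = (-4*1 + ((⅙)*2)*4)² = (-4 + (⅓)*4)² = (-4 + 4/3)² = (-8/3)² = 64/9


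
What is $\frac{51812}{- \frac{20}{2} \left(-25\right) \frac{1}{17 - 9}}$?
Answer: $\frac{207248}{125} \approx 1658.0$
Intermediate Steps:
$\frac{51812}{- \frac{20}{2} \left(-25\right) \frac{1}{17 - 9}} = \frac{51812}{\left(-20\right) \frac{1}{2} \left(-25\right) \frac{1}{8}} = \frac{51812}{\left(-10\right) \left(-25\right) \frac{1}{8}} = \frac{51812}{250 \cdot \frac{1}{8}} = \frac{51812}{\frac{125}{4}} = 51812 \cdot \frac{4}{125} = \frac{207248}{125}$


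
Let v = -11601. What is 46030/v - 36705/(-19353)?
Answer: -155001295/74838051 ≈ -2.0712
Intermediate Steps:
46030/v - 36705/(-19353) = 46030/(-11601) - 36705/(-19353) = 46030*(-1/11601) - 36705*(-1/19353) = -46030/11601 + 12235/6451 = -155001295/74838051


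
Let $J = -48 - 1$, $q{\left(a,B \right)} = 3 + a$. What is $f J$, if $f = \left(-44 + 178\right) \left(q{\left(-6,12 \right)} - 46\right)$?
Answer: $321734$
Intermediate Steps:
$J = -49$ ($J = -48 - 1 = -49$)
$f = -6566$ ($f = \left(-44 + 178\right) \left(\left(3 - 6\right) - 46\right) = 134 \left(-3 - 46\right) = 134 \left(-49\right) = -6566$)
$f J = \left(-6566\right) \left(-49\right) = 321734$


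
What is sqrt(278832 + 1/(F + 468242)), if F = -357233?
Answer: sqrt(3436046201032401)/111009 ≈ 528.05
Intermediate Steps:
sqrt(278832 + 1/(F + 468242)) = sqrt(278832 + 1/(-357233 + 468242)) = sqrt(278832 + 1/111009) = sqrt(30952861489/111009) = sqrt(3436046201032401)/111009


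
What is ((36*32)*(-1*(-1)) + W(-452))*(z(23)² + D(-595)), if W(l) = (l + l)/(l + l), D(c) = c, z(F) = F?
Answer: -76098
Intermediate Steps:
W(l) = 1 (W(l) = (2*l)/((2*l)) = (2*l)*(1/(2*l)) = 1)
((36*32)*(-1*(-1)) + W(-452))*(z(23)² + D(-595)) = ((36*32)*(-1*(-1)) + 1)*(23² - 595) = (1152*1 + 1)*(529 - 595) = (1152 + 1)*(-66) = 1153*(-66) = -76098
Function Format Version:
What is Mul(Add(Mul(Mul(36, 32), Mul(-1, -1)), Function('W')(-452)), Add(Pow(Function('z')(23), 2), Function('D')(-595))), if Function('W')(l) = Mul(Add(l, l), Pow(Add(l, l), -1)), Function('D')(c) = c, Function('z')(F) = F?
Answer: -76098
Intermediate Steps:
Function('W')(l) = 1 (Function('W')(l) = Mul(Mul(2, l), Pow(Mul(2, l), -1)) = Mul(Mul(2, l), Mul(Rational(1, 2), Pow(l, -1))) = 1)
Mul(Add(Mul(Mul(36, 32), Mul(-1, -1)), Function('W')(-452)), Add(Pow(Function('z')(23), 2), Function('D')(-595))) = Mul(Add(Mul(Mul(36, 32), Mul(-1, -1)), 1), Add(Pow(23, 2), -595)) = Mul(Add(Mul(1152, 1), 1), Add(529, -595)) = Mul(Add(1152, 1), -66) = Mul(1153, -66) = -76098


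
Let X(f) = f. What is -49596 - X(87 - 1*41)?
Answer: -49642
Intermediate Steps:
-49596 - X(87 - 1*41) = -49596 - (87 - 1*41) = -49596 - (87 - 41) = -49596 - 1*46 = -49596 - 46 = -49642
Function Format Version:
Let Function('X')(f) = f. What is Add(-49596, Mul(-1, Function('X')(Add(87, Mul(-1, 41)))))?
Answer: -49642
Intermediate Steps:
Add(-49596, Mul(-1, Function('X')(Add(87, Mul(-1, 41))))) = Add(-49596, Mul(-1, Add(87, Mul(-1, 41)))) = Add(-49596, Mul(-1, Add(87, -41))) = Add(-49596, Mul(-1, 46)) = Add(-49596, -46) = -49642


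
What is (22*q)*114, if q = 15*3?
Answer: 112860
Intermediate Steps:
q = 45
(22*q)*114 = (22*45)*114 = 990*114 = 112860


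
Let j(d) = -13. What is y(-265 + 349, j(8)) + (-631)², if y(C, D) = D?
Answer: 398148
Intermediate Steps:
y(-265 + 349, j(8)) + (-631)² = -13 + (-631)² = -13 + 398161 = 398148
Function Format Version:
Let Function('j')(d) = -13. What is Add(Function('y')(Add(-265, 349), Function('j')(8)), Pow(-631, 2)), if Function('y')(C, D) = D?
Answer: 398148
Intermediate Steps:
Add(Function('y')(Add(-265, 349), Function('j')(8)), Pow(-631, 2)) = Add(-13, Pow(-631, 2)) = Add(-13, 398161) = 398148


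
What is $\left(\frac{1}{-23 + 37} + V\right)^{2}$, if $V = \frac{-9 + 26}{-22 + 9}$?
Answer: $\frac{50625}{33124} \approx 1.5283$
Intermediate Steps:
$V = - \frac{17}{13}$ ($V = \frac{17}{-13} = 17 \left(- \frac{1}{13}\right) = - \frac{17}{13} \approx -1.3077$)
$\left(\frac{1}{-23 + 37} + V\right)^{2} = \left(\frac{1}{-23 + 37} - \frac{17}{13}\right)^{2} = \left(\frac{1}{14} - \frac{17}{13}\right)^{2} = \left(- \frac{225}{182}\right)^{2} = \frac{50625}{33124}$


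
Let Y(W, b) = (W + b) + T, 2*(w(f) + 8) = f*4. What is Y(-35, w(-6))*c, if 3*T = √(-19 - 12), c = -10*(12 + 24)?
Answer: 19800 - 120*I*√31 ≈ 19800.0 - 668.13*I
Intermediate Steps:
w(f) = -8 + 2*f (w(f) = -8 + (f*4)/2 = -8 + (4*f)/2 = -8 + 2*f)
c = -360 (c = -10*36 = -360)
T = I*√31/3 (T = √(-19 - 12)/3 = √(-31)/3 = (I*√31)/3 = I*√31/3 ≈ 1.8559*I)
Y(W, b) = W + b + I*√31/3 (Y(W, b) = (W + b) + I*√31/3 = W + b + I*√31/3)
Y(-35, w(-6))*c = (-35 + (-8 + 2*(-6)) + I*√31/3)*(-360) = (-35 + (-8 - 12) + I*√31/3)*(-360) = (-35 - 20 + I*√31/3)*(-360) = (-55 + I*√31/3)*(-360) = 19800 - 120*I*√31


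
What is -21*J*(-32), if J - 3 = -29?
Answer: -17472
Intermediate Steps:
J = -26 (J = 3 - 29 = -26)
-21*J*(-32) = -21*(-26)*(-32) = 546*(-32) = -17472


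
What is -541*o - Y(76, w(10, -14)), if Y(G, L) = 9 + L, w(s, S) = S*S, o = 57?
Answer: -31042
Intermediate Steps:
w(s, S) = S²
-541*o - Y(76, w(10, -14)) = -541*57 - (9 + (-14)²) = -30837 - (9 + 196) = -30837 - 1*205 = -30837 - 205 = -31042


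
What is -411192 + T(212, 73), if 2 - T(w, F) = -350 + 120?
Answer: -410960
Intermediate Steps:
T(w, F) = 232 (T(w, F) = 2 - (-350 + 120) = 2 - 1*(-230) = 2 + 230 = 232)
-411192 + T(212, 73) = -411192 + 232 = -410960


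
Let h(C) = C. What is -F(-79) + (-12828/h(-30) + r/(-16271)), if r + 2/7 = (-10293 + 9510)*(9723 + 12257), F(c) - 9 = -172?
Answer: 938699751/569485 ≈ 1648.3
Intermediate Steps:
F(c) = -163 (F(c) = 9 - 172 = -163)
r = -120472382/7 (r = -2/7 + (-10293 + 9510)*(9723 + 12257) = -2/7 - 783*21980 = -2/7 - 17210340 = -120472382/7 ≈ -1.7210e+7)
-F(-79) + (-12828/h(-30) + r/(-16271)) = -1*(-163) + (-12828/(-30) - 120472382/7/(-16271)) = 163 + (-12828*(-1/30) - 120472382/7*(-1/16271)) = 163 + (2138/5 + 120472382/113897) = 163 + 845873696/569485 = 938699751/569485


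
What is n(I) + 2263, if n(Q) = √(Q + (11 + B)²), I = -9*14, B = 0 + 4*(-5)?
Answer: 2263 + 3*I*√5 ≈ 2263.0 + 6.7082*I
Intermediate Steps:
B = -20 (B = 0 - 20 = -20)
I = -126
n(Q) = √(81 + Q) (n(Q) = √(Q + (11 - 20)²) = √(Q + (-9)²) = √(Q + 81) = √(81 + Q))
n(I) + 2263 = √(81 - 126) + 2263 = √(-45) + 2263 = 3*I*√5 + 2263 = 2263 + 3*I*√5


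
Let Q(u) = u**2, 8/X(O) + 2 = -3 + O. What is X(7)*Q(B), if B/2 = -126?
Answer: 254016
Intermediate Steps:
X(O) = 8/(-5 + O) (X(O) = 8/(-2 + (-3 + O)) = 8/(-5 + O))
B = -252 (B = 2*(-126) = -252)
X(7)*Q(B) = (8/(-5 + 7))*(-252)**2 = (8/2)*63504 = (8*(1/2))*63504 = 4*63504 = 254016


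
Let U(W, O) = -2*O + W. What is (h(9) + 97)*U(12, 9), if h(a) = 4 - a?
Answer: -552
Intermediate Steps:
U(W, O) = W - 2*O
(h(9) + 97)*U(12, 9) = ((4 - 1*9) + 97)*(12 - 2*9) = ((4 - 9) + 97)*(12 - 18) = (-5 + 97)*(-6) = 92*(-6) = -552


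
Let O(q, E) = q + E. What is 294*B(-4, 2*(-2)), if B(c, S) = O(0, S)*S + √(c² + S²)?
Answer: 4704 + 1176*√2 ≈ 6367.1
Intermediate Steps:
O(q, E) = E + q
B(c, S) = S² + √(S² + c²) (B(c, S) = (S + 0)*S + √(c² + S²) = S*S + √(S² + c²) = S² + √(S² + c²))
294*B(-4, 2*(-2)) = 294*((2*(-2))² + √((2*(-2))² + (-4)²)) = 294*((-4)² + √((-4)² + 16)) = 294*(16 + √(16 + 16)) = 294*(16 + √32) = 294*(16 + 4*√2) = 4704 + 1176*√2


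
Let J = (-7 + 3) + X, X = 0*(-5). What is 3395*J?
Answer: -13580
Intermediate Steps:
X = 0
J = -4 (J = (-7 + 3) + 0 = -4 + 0 = -4)
3395*J = 3395*(-4) = -13580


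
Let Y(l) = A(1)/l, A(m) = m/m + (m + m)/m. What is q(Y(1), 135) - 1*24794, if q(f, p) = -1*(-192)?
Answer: -24602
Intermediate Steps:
A(m) = 3 (A(m) = 1 + (2*m)/m = 1 + 2 = 3)
Y(l) = 3/l
q(f, p) = 192
q(Y(1), 135) - 1*24794 = 192 - 1*24794 = 192 - 24794 = -24602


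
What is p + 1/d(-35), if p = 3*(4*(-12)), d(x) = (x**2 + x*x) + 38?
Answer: -358271/2488 ≈ -144.00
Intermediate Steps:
d(x) = 38 + 2*x**2 (d(x) = (x**2 + x**2) + 38 = 2*x**2 + 38 = 38 + 2*x**2)
p = -144 (p = 3*(-48) = -144)
p + 1/d(-35) = -144 + 1/(38 + 2*(-35)**2) = -144 + 1/(38 + 2*1225) = -144 + 1/(38 + 2450) = -144 + 1/2488 = -358271/2488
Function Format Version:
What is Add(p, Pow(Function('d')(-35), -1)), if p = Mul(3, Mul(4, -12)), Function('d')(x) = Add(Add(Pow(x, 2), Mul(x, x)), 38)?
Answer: Rational(-358271, 2488) ≈ -144.00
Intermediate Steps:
Function('d')(x) = Add(38, Mul(2, Pow(x, 2))) (Function('d')(x) = Add(Add(Pow(x, 2), Pow(x, 2)), 38) = Add(Mul(2, Pow(x, 2)), 38) = Add(38, Mul(2, Pow(x, 2))))
p = -144 (p = Mul(3, -48) = -144)
Add(p, Pow(Function('d')(-35), -1)) = Add(-144, Pow(Add(38, Mul(2, Pow(-35, 2))), -1)) = Add(-144, Pow(Add(38, Mul(2, 1225)), -1)) = Add(-144, Pow(Add(38, 2450), -1)) = Add(-144, Pow(2488, -1)) = Add(-144, Rational(1, 2488)) = Rational(-358271, 2488)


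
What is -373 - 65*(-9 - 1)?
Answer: 277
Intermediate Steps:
-373 - 65*(-9 - 1) = -373 - 65*(-10) = -373 + 650 = 277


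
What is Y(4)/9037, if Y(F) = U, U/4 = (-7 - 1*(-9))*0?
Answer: 0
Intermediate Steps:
U = 0 (U = 4*((-7 - 1*(-9))*0) = 4*((-7 + 9)*0) = 4*(2*0) = 4*0 = 0)
Y(F) = 0
Y(4)/9037 = 0/9037 = 0*(1/9037) = 0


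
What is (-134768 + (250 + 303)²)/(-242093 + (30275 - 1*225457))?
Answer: -171041/437275 ≈ -0.39115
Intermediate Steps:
(-134768 + (250 + 303)²)/(-242093 + (30275 - 1*225457)) = (-134768 + 553²)/(-242093 + (30275 - 225457)) = (-134768 + 305809)/(-242093 - 195182) = 171041/(-437275) = 171041*(-1/437275) = -171041/437275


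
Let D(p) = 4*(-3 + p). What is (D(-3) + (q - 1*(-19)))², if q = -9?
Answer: 196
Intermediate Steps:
D(p) = -12 + 4*p
(D(-3) + (q - 1*(-19)))² = ((-12 + 4*(-3)) + (-9 - 1*(-19)))² = ((-12 - 12) + (-9 + 19))² = (-24 + 10)² = (-14)² = 196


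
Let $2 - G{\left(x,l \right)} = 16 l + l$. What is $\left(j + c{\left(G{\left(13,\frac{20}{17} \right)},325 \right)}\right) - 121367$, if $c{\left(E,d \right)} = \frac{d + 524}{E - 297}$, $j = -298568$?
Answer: $- \frac{44093458}{105} \approx -4.1994 \cdot 10^{5}$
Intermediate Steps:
$G{\left(x,l \right)} = 2 - 17 l$ ($G{\left(x,l \right)} = 2 - \left(16 l + l\right) = 2 - 17 l$)
$c{\left(E,d \right)} = \frac{524 + d}{-297 + E}$
$\left(j + c{\left(G{\left(13,\frac{20}{17} \right)},325 \right)}\right) - 121367 = \left(-298568 + \frac{524 + 325}{-297 + \left(2 - 17 \cdot \frac{20}{17}\right)}\right) - 121367 = \left(-298568 + \frac{1}{-297 + \left(2 - 17 \cdot 20 \cdot \frac{1}{17}\right)} 849\right) - 121367 = \left(-298568 + \frac{1}{-297 + \left(2 - 20\right)} 849\right) - 121367 = \left(-298568 + \frac{1}{-297 - 18} \cdot 849\right) - 121367 = \left(-298568 + \frac{1}{-315} \cdot 849\right) - 121367 = \left(-298568 - \frac{283}{105}\right) - 121367 = - \frac{31349923}{105} - 121367 = - \frac{44093458}{105}$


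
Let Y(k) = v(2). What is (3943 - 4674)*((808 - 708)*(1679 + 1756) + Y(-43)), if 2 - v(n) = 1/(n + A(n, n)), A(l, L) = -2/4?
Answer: -753298424/3 ≈ -2.5110e+8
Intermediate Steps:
A(l, L) = -½ (A(l, L) = -2*¼ = -½)
v(n) = 2 - 1/(-½ + n) (v(n) = 2 - 1/(n - ½) = 2 - 1/(-½ + n))
Y(k) = 4/3 (Y(k) = 4*(-1 + 2)/(-1 + 2*2) = 4*1/(-1 + 4) = 4*1/3 = 4*(⅓)*1 = 4/3)
(3943 - 4674)*((808 - 708)*(1679 + 1756) + Y(-43)) = (3943 - 4674)*((808 - 708)*(1679 + 1756) + 4/3) = -731*(100*3435 + 4/3) = -731*(343500 + 4/3) = -731*1030504/3 = -753298424/3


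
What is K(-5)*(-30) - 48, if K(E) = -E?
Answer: -198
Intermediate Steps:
K(-5)*(-30) - 48 = -1*(-5)*(-30) - 48 = 5*(-30) - 48 = -150 - 48 = -198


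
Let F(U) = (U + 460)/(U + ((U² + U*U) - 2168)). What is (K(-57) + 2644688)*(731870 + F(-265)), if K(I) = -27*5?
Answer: 267127626055937705/138017 ≈ 1.9355e+12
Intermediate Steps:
K(I) = -135
F(U) = (460 + U)/(-2168 + U + 2*U²) (F(U) = (460 + U)/(U + ((U² + U²) - 2168)) = (460 + U)/(U + (2*U² - 2168)) = (460 + U)/(U + (-2168 + 2*U²)) = (460 + U)/(-2168 + U + 2*U²))
(K(-57) + 2644688)*(731870 + F(-265)) = (-135 + 2644688)*(731870 + (460 - 265)/(-2168 - 265 + 2*(-265)²)) = 2644553*(731870 + 195/(-2168 - 265 + 2*70225)) = 2644553*(731870 + 195/(-2168 - 265 + 140450)) = 2644553*(731870 + 195/138017) = 2644553*(101010501985/138017) = 267127626055937705/138017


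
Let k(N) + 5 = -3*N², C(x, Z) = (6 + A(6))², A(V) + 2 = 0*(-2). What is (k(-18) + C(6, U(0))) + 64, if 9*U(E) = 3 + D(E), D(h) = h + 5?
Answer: -897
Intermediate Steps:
D(h) = 5 + h
A(V) = -2 (A(V) = -2 + 0*(-2) = -2 + 0 = -2)
U(E) = 8/9 + E/9 (U(E) = (3 + (5 + E))/9 = (8 + E)/9 = 8/9 + E/9)
C(x, Z) = 16 (C(x, Z) = (6 - 2)² = 4² = 16)
k(N) = -5 - 3*N²
(k(-18) + C(6, U(0))) + 64 = ((-5 - 3*(-18)²) + 16) + 64 = ((-5 - 3*324) + 16) + 64 = ((-5 - 972) + 16) + 64 = (-977 + 16) + 64 = -961 + 64 = -897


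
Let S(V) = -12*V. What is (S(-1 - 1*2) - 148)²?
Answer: 12544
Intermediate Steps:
(S(-1 - 1*2) - 148)² = (-12*(-1 - 1*2) - 148)² = (-12*(-1 - 2) - 148)² = (-12*(-3) - 148)² = (36 - 148)² = (-112)² = 12544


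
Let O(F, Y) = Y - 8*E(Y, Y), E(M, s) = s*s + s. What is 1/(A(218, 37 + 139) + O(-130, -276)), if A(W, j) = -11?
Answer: -1/607487 ≈ -1.6461e-6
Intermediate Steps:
E(M, s) = s + s² (E(M, s) = s² + s = s + s²)
O(F, Y) = Y - 8*Y*(1 + Y)
1/(A(218, 37 + 139) + O(-130, -276)) = 1/(-11 - 276*(-7 - 8*(-276))) = 1/(-11 - 276*(-7 + 2208)) = 1/(-11 - 276*2201) = 1/(-11 - 607476) = 1/(-607487) = -1/607487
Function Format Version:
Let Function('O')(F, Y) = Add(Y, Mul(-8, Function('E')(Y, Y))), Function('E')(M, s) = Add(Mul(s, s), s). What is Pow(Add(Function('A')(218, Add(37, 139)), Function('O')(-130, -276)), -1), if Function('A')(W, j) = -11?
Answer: Rational(-1, 607487) ≈ -1.6461e-6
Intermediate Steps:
Function('E')(M, s) = Add(s, Pow(s, 2)) (Function('E')(M, s) = Add(Pow(s, 2), s) = Add(s, Pow(s, 2)))
Function('O')(F, Y) = Add(Y, Mul(-8, Y, Add(1, Y))) (Function('O')(F, Y) = Add(Y, Mul(-8, Mul(Y, Add(1, Y)))) = Add(Y, Mul(-8, Y, Add(1, Y))))
Pow(Add(Function('A')(218, Add(37, 139)), Function('O')(-130, -276)), -1) = Pow(Add(-11, Mul(-276, Add(-7, Mul(-8, -276)))), -1) = Pow(Add(-11, Mul(-276, Add(-7, 2208))), -1) = Pow(Add(-11, Mul(-276, 2201)), -1) = Pow(Add(-11, -607476), -1) = Pow(-607487, -1) = Rational(-1, 607487)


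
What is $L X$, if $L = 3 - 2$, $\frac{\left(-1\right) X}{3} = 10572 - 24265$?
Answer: $41079$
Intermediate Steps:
$X = 41079$ ($X = - 3 \left(10572 - 24265\right) = \left(-3\right) \left(-13693\right) = 41079$)
$L = 1$ ($L = 3 - 2 = 1$)
$L X = 1 \cdot 41079 = 41079$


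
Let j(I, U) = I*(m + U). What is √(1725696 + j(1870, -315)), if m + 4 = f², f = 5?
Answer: 2*√293979 ≈ 1084.4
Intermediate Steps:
m = 21 (m = -4 + 5² = -4 + 25 = 21)
j(I, U) = I*(21 + U)
√(1725696 + j(1870, -315)) = √(1725696 + 1870*(21 - 315)) = √(1725696 + 1870*(-294)) = √(1725696 - 549780) = √1175916 = 2*√293979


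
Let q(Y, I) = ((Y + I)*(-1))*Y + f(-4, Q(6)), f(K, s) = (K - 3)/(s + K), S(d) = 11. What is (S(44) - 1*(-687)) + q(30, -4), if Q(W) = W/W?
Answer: -239/3 ≈ -79.667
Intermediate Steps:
Q(W) = 1
f(K, s) = (-3 + K)/(K + s)
q(Y, I) = 7/3 + Y*(-I - Y) (q(Y, I) = ((Y + I)*(-1))*Y + (-3 - 4)/(-4 + 1) = ((I + Y)*(-1))*Y - 7/(-3) = (-I - Y)*Y - ⅓*(-7) = Y*(-I - Y) + 7/3 = 7/3 + Y*(-I - Y))
(S(44) - 1*(-687)) + q(30, -4) = (11 - 1*(-687)) + (7/3 - 1*30² - 1*(-4)*30) = (11 + 687) + (7/3 - 1*900 + 120) = 698 + (7/3 - 900 + 120) = 698 - 2333/3 = -239/3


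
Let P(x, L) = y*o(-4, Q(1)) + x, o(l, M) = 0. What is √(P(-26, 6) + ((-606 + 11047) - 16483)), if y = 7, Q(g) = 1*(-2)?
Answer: 2*I*√1517 ≈ 77.897*I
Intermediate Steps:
Q(g) = -2
P(x, L) = x (P(x, L) = 7*0 + x = 0 + x = x)
√(P(-26, 6) + ((-606 + 11047) - 16483)) = √(-26 + ((-606 + 11047) - 16483)) = √(-26 + (10441 - 16483)) = √(-26 - 6042) = √(-6068) = 2*I*√1517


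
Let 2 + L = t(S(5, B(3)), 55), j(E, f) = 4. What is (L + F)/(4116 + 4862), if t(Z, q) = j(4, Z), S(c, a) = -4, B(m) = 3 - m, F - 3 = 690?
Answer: 695/8978 ≈ 0.077411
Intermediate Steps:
F = 693 (F = 3 + 690 = 693)
t(Z, q) = 4
L = 2 (L = -2 + 4 = 2)
(L + F)/(4116 + 4862) = (2 + 693)/(4116 + 4862) = 695/8978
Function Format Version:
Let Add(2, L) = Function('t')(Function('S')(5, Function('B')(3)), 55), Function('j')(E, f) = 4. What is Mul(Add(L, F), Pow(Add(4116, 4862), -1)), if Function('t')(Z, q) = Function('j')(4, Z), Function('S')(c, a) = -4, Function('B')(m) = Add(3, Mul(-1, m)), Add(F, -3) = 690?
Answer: Rational(695, 8978) ≈ 0.077411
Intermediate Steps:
F = 693 (F = Add(3, 690) = 693)
Function('t')(Z, q) = 4
L = 2 (L = Add(-2, 4) = 2)
Mul(Add(L, F), Pow(Add(4116, 4862), -1)) = Mul(Add(2, 693), Pow(Add(4116, 4862), -1)) = Mul(695, Pow(8978, -1)) = Mul(695, Rational(1, 8978)) = Rational(695, 8978)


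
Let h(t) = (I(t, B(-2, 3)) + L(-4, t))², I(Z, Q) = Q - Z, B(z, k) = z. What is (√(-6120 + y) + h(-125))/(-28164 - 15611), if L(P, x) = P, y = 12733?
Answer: -833/2575 - √6613/43775 ≈ -0.32535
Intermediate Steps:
h(t) = (-6 - t)² (h(t) = ((-2 - t) - 4)² = (-6 - t)²)
(√(-6120 + y) + h(-125))/(-28164 - 15611) = (√(-6120 + 12733) + (6 - 125)²)/(-28164 - 15611) = (√6613 + (-119)²)/(-43775) = (√6613 + 14161)*(-1/43775) = (14161 + √6613)*(-1/43775) = -833/2575 - √6613/43775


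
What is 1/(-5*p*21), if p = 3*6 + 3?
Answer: -1/2205 ≈ -0.00045351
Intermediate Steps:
p = 21 (p = 18 + 3 = 21)
1/(-5*p*21) = 1/(-5*21*21) = 1/(-105*21) = 1/(-1*2205) = 1/(-2205) = -1/2205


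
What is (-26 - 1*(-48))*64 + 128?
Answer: 1536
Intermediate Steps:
(-26 - 1*(-48))*64 + 128 = (-26 + 48)*64 + 128 = 22*64 + 128 = 1408 + 128 = 1536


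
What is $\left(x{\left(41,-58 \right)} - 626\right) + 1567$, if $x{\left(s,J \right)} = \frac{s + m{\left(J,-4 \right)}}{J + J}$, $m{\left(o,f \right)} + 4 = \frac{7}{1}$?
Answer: $\frac{27278}{29} \approx 940.62$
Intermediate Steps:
$m{\left(o,f \right)} = 3$ ($m{\left(o,f \right)} = -4 + \frac{7}{1} = -4 + 7 \cdot 1 = -4 + 7 = 3$)
$x{\left(s,J \right)} = \frac{3 + s}{2 J}$ ($x{\left(s,J \right)} = \frac{s + 3}{J + J} = \frac{3 + s}{2 J}$)
$\left(x{\left(41,-58 \right)} - 626\right) + 1567 = \left(\frac{3 + 41}{2 \left(-58\right)} - 626\right) + 1567 = \left(\frac{1}{2} \left(- \frac{1}{58}\right) 44 - 626\right) + 1567 = \left(- \frac{11}{29} - 626\right) + 1567 = - \frac{18165}{29} + 1567 = \frac{27278}{29}$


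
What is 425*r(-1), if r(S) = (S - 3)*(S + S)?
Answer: 3400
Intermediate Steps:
r(S) = 2*S*(-3 + S) (r(S) = (-3 + S)*(2*S) = 2*S*(-3 + S))
425*r(-1) = 425*(2*(-1)*(-3 - 1)) = 425*(2*(-1)*(-4)) = 425*8 = 3400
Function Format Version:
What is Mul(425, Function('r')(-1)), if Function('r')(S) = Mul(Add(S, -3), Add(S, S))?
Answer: 3400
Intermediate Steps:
Function('r')(S) = Mul(2, S, Add(-3, S)) (Function('r')(S) = Mul(Add(-3, S), Mul(2, S)) = Mul(2, S, Add(-3, S)))
Mul(425, Function('r')(-1)) = Mul(425, Mul(2, -1, Add(-3, -1))) = Mul(425, Mul(2, -1, -4)) = Mul(425, 8) = 3400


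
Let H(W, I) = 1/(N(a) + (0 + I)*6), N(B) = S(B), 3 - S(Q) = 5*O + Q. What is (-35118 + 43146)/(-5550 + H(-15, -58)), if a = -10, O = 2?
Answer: -2769660/1914751 ≈ -1.4465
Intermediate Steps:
S(Q) = -7 - Q (S(Q) = 3 - (5*2 + Q) = 3 - (10 + Q) = 3 + (-10 - Q) = -7 - Q)
N(B) = -7 - B
H(W, I) = 1/(3 + 6*I) (H(W, I) = 1/((-7 - 1*(-10)) + (0 + I)*6) = 1/((-7 + 10) + I*6) = 1/(3 + 6*I))
(-35118 + 43146)/(-5550 + H(-15, -58)) = (-35118 + 43146)/(-5550 + 1/(3*(1 + 2*(-58)))) = 8028/(-5550 + 1/(3*(1 - 116))) = 8028/(-5550 + (1/3)/(-115)) = 8028/(-5550 + (1/3)*(-1/115)) = 8028/(-5550 - 1/345) = 8028/(-1914751/345) = 8028*(-345/1914751) = -2769660/1914751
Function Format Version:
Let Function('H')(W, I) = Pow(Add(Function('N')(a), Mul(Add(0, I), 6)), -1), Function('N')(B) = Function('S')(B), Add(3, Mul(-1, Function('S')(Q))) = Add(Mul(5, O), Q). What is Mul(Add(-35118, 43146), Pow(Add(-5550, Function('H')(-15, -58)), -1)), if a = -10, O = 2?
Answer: Rational(-2769660, 1914751) ≈ -1.4465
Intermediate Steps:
Function('S')(Q) = Add(-7, Mul(-1, Q)) (Function('S')(Q) = Add(3, Mul(-1, Add(Mul(5, 2), Q))) = Add(3, Mul(-1, Add(10, Q))) = Add(3, Add(-10, Mul(-1, Q))) = Add(-7, Mul(-1, Q)))
Function('N')(B) = Add(-7, Mul(-1, B))
Function('H')(W, I) = Pow(Add(3, Mul(6, I)), -1) (Function('H')(W, I) = Pow(Add(Add(-7, Mul(-1, -10)), Mul(Add(0, I), 6)), -1) = Pow(Add(Add(-7, 10), Mul(I, 6)), -1) = Pow(Add(3, Mul(6, I)), -1))
Mul(Add(-35118, 43146), Pow(Add(-5550, Function('H')(-15, -58)), -1)) = Mul(Add(-35118, 43146), Pow(Add(-5550, Mul(Rational(1, 3), Pow(Add(1, Mul(2, -58)), -1))), -1)) = Mul(8028, Pow(Add(-5550, Mul(Rational(1, 3), Pow(Add(1, -116), -1))), -1)) = Mul(8028, Pow(Add(-5550, Mul(Rational(1, 3), Pow(-115, -1))), -1)) = Mul(8028, Pow(Add(-5550, Mul(Rational(1, 3), Rational(-1, 115))), -1)) = Mul(8028, Pow(Add(-5550, Rational(-1, 345)), -1)) = Mul(8028, Pow(Rational(-1914751, 345), -1)) = Mul(8028, Rational(-345, 1914751)) = Rational(-2769660, 1914751)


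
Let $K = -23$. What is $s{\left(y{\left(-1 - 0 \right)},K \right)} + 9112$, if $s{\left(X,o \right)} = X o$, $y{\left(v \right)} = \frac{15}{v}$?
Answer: $9457$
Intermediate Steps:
$s{\left(y{\left(-1 - 0 \right)},K \right)} + 9112 = \frac{15}{-1 - 0} \left(-23\right) + 9112 = \frac{15}{-1 + 0} \left(-23\right) + 9112 = \frac{15}{-1} \left(-23\right) + 9112 = 15 \left(-1\right) \left(-23\right) + 9112 = \left(-15\right) \left(-23\right) + 9112 = 345 + 9112 = 9457$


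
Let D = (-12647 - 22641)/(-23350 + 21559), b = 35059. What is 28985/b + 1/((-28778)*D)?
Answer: 29434728294371/35603047805776 ≈ 0.82675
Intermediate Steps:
D = 35288/1791 (D = -35288/(-1791) = -35288*(-1/1791) = 35288/1791 ≈ 19.703)
28985/b + 1/((-28778)*D) = 28985/35059 + 1/((-28778)*(35288/1791)) = 28985*(1/35059) - 1/28778*1791/35288 = 28985/35059 - 1791/1015518064 = 29434728294371/35603047805776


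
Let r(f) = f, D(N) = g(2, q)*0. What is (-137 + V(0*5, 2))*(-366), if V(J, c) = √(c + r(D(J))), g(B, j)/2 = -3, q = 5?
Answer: 50142 - 366*√2 ≈ 49624.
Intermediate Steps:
g(B, j) = -6 (g(B, j) = 2*(-3) = -6)
D(N) = 0 (D(N) = -6*0 = 0)
V(J, c) = √c (V(J, c) = √(c + 0) = √c)
(-137 + V(0*5, 2))*(-366) = (-137 + √2)*(-366) = 50142 - 366*√2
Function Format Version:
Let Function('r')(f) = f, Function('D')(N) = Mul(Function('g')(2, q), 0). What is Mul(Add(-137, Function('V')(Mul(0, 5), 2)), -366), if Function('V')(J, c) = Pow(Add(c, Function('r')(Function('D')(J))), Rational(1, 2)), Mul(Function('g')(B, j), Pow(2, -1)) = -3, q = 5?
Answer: Add(50142, Mul(-366, Pow(2, Rational(1, 2)))) ≈ 49624.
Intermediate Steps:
Function('g')(B, j) = -6 (Function('g')(B, j) = Mul(2, -3) = -6)
Function('D')(N) = 0 (Function('D')(N) = Mul(-6, 0) = 0)
Function('V')(J, c) = Pow(c, Rational(1, 2)) (Function('V')(J, c) = Pow(Add(c, 0), Rational(1, 2)) = Pow(c, Rational(1, 2)))
Mul(Add(-137, Function('V')(Mul(0, 5), 2)), -366) = Mul(Add(-137, Pow(2, Rational(1, 2))), -366) = Add(50142, Mul(-366, Pow(2, Rational(1, 2))))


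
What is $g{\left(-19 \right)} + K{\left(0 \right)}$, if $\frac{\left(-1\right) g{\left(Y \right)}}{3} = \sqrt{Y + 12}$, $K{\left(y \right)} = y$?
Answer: $- 3 i \sqrt{7} \approx - 7.9373 i$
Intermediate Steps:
$g{\left(Y \right)} = - 3 \sqrt{12 + Y}$ ($g{\left(Y \right)} = - 3 \sqrt{Y + 12} = - 3 \sqrt{12 + Y}$)
$g{\left(-19 \right)} + K{\left(0 \right)} = - 3 \sqrt{12 - 19} + 0 = - 3 \sqrt{-7} + 0 = - 3 i \sqrt{7} + 0 = - 3 i \sqrt{7}$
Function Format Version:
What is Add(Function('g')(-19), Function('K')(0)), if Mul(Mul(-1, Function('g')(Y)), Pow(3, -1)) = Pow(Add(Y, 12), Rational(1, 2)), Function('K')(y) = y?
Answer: Mul(-3, I, Pow(7, Rational(1, 2))) ≈ Mul(-7.9373, I)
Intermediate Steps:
Function('g')(Y) = Mul(-3, Pow(Add(12, Y), Rational(1, 2))) (Function('g')(Y) = Mul(-3, Pow(Add(Y, 12), Rational(1, 2))) = Mul(-3, Pow(Add(12, Y), Rational(1, 2))))
Add(Function('g')(-19), Function('K')(0)) = Add(Mul(-3, Pow(Add(12, -19), Rational(1, 2))), 0) = Add(Mul(-3, Pow(-7, Rational(1, 2))), 0) = Add(Mul(-3, Mul(I, Pow(7, Rational(1, 2)))), 0) = Add(Mul(-3, I, Pow(7, Rational(1, 2))), 0) = Mul(-3, I, Pow(7, Rational(1, 2)))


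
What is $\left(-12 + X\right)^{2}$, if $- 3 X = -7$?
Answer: $\frac{841}{9} \approx 93.444$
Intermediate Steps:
$X = \frac{7}{3}$ ($X = \left(- \frac{1}{3}\right) \left(-7\right) = \frac{7}{3} \approx 2.3333$)
$\left(-12 + X\right)^{2} = \left(-12 + \frac{7}{3}\right)^{2} = \left(- \frac{29}{3}\right)^{2} = \frac{841}{9}$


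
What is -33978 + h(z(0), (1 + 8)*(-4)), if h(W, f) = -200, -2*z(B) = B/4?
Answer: -34178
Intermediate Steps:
z(B) = -B/8 (z(B) = -B/(2*4) = -B/8)
-33978 + h(z(0), (1 + 8)*(-4)) = -33978 - 200 = -34178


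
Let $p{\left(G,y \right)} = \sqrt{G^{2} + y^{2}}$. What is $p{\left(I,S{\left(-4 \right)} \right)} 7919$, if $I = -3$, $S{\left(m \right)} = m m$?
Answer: $7919 \sqrt{265} \approx 1.2891 \cdot 10^{5}$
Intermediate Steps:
$S{\left(m \right)} = m^{2}$
$p{\left(I,S{\left(-4 \right)} \right)} 7919 = \sqrt{\left(-3\right)^{2} + \left(\left(-4\right)^{2}\right)^{2}} \cdot 7919 = \sqrt{9 + 16^{2}} \cdot 7919 = \sqrt{9 + 256} \cdot 7919 = \sqrt{265} \cdot 7919 = 7919 \sqrt{265}$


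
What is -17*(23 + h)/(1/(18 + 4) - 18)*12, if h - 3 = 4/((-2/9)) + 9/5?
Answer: 219912/1975 ≈ 111.35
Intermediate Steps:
h = -66/5 (h = 3 + (4/((-2/9)) + 9/5) = 3 + (4/((-2*⅑)) + 9*(⅕)) = 3 + (4/(-2/9) + 9/5) = 3 + (4*(-9/2) + 9/5) = 3 + (-18 + 9/5) = 3 - 81/5 = -66/5 ≈ -13.200)
-17*(23 + h)/(1/(18 + 4) - 18)*12 = -17*(23 - 66/5)/(1/(18 + 4) - 18)*12 = -833/(5*(1/22 - 18))*12 = -833/(5*(-395/22))*12 = -833*(-22)/(5*395)*12 = -17*(-1078/1975)*12 = (18326/1975)*12 = 219912/1975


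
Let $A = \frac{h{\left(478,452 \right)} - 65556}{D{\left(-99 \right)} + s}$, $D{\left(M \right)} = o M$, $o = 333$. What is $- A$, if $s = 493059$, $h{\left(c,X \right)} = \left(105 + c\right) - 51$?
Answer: $\frac{16256}{115023} \approx 0.14133$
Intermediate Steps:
$h{\left(c,X \right)} = 54 + c$
$D{\left(M \right)} = 333 M$
$A = - \frac{16256}{115023}$ ($A = \frac{\left(54 + 478\right) - 65556}{333 \left(-99\right) + 493059} = \frac{532 - 65556}{-32967 + 493059} = - \frac{65024}{460092} = \left(-65024\right) \frac{1}{460092} = - \frac{16256}{115023} \approx -0.14133$)
$- A = \left(-1\right) \left(- \frac{16256}{115023}\right) = \frac{16256}{115023}$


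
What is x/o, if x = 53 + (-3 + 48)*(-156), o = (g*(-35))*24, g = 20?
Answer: 6967/16800 ≈ 0.41470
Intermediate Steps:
o = -16800 (o = (20*(-35))*24 = -700*24 = -16800)
x = -6967 (x = 53 + 45*(-156) = 53 - 7020 = -6967)
x/o = -6967/(-16800) = -6967*(-1/16800) = 6967/16800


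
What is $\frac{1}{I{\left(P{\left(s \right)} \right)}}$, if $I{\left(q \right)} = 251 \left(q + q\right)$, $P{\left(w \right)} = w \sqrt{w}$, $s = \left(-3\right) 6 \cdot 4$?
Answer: $\frac{i \sqrt{2}}{433728} \approx 3.2606 \cdot 10^{-6} i$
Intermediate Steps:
$s = -72$ ($s = \left(-18\right) 4 = -72$)
$P{\left(w \right)} = w^{\frac{3}{2}}$
$I{\left(q \right)} = 502 q$ ($I{\left(q \right)} = 251 \cdot 2 q = 502 q$)
$\frac{1}{I{\left(P{\left(s \right)} \right)}} = \frac{1}{502 \left(-72\right)^{\frac{3}{2}}} = \frac{1}{502 \left(- 432 i \sqrt{2}\right)} = \frac{1}{\left(-216864\right) i \sqrt{2}} = \frac{i \sqrt{2}}{433728}$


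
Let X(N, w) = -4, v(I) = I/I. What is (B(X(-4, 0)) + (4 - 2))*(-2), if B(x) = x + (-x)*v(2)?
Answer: -4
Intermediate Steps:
v(I) = 1
B(x) = 0 (B(x) = x - x*1 = x - x = 0)
(B(X(-4, 0)) + (4 - 2))*(-2) = (0 + (4 - 2))*(-2) = (0 + 2)*(-2) = 2*(-2) = -4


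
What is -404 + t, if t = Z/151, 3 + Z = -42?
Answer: -61049/151 ≈ -404.30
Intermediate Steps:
Z = -45 (Z = -3 - 42 = -45)
t = -45/151 ≈ -0.29801
-404 + t = -404 - 45/151 = -61049/151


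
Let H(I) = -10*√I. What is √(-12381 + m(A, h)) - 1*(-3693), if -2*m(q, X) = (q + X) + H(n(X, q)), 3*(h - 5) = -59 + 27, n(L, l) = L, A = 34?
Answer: 3693 + √(-446226 + 60*I*√51)/6 ≈ 3693.1 + 111.33*I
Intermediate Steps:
h = -17/3 (h = 5 + (-59 + 27)/3 = 5 + (⅓)*(-32) = 5 - 32/3 = -17/3 ≈ -5.6667)
m(q, X) = 5*√X - X/2 - q/2 (m(q, X) = -((q + X) - 10*√X)/2 = -((X + q) - 10*√X)/2 = -(X + q - 10*√X)/2 = 5*√X - X/2 - q/2)
√(-12381 + m(A, h)) - 1*(-3693) = √(-12381 + (5*√(-17/3) - ½*(-17/3) - ½*34)) - 1*(-3693) = √(-12381 + (5*(I*√51/3) + 17/6 - 17)) + 3693 = √(-12381 + (5*I*√51/3 + 17/6 - 17)) + 3693 = √(-12381 + (-85/6 + 5*I*√51/3)) + 3693 = √(-74371/6 + 5*I*√51/3) + 3693 = 3693 + √(-74371/6 + 5*I*√51/3)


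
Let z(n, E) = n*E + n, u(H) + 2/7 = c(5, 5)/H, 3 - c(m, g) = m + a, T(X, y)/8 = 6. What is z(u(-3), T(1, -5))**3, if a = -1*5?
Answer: -250047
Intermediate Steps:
T(X, y) = 48 (T(X, y) = 8*6 = 48)
a = -5
c(m, g) = 8 - m (c(m, g) = 3 - (m - 5) = 3 - (-5 + m) = 3 + (5 - m) = 8 - m)
u(H) = -2/7 + 3/H (u(H) = -2/7 + (8 - 1*5)/H = -2/7 + (8 - 5)/H = -2/7 + 3/H)
z(n, E) = n + E*n (z(n, E) = E*n + n = n + E*n)
z(u(-3), T(1, -5))**3 = ((-2/7 + 3/(-3))*(1 + 48))**3 = ((-2/7 + 3*(-1/3))*49)**3 = ((-2/7 - 1)*49)**3 = (-9/7*49)**3 = (-63)**3 = -250047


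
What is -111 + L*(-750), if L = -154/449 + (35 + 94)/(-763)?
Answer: 93540093/342587 ≈ 273.04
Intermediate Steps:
L = -175423/342587 (L = -154*1/449 + 129*(-1/763) = -154/449 - 129/763 = -175423/342587 ≈ -0.51205)
-111 + L*(-750) = -111 - 175423/342587*(-750) = -111 + 131567250/342587 = 93540093/342587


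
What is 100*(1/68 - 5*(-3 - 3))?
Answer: 51025/17 ≈ 3001.5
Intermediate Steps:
100*(1/68 - 5*(-3 - 3)) = 100*(1*(1/68) - 5*(-6)) = 100*(1/68 + 30) = 100*(2041/68) = 51025/17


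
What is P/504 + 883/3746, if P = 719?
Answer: 1569203/943992 ≈ 1.6623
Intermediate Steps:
P/504 + 883/3746 = 719/504 + 883/3746 = 1569203/943992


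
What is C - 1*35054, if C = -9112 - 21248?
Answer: -65414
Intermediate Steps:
C = -30360
C - 1*35054 = -30360 - 1*35054 = -30360 - 35054 = -65414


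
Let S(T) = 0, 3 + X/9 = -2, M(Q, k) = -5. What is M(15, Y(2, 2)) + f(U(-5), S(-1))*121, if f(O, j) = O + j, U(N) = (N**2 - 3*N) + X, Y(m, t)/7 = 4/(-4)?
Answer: -610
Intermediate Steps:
Y(m, t) = -7 (Y(m, t) = 7*(4/(-4)) = 7*(4*(-1/4)) = 7*(-1) = -7)
X = -45 (X = -27 + 9*(-2) = -27 - 18 = -45)
U(N) = -45 + N**2 - 3*N (U(N) = (N**2 - 3*N) - 45 = -45 + N**2 - 3*N)
M(15, Y(2, 2)) + f(U(-5), S(-1))*121 = -5 + ((-45 + (-5)**2 - 3*(-5)) + 0)*121 = -5 + ((-45 + 25 + 15) + 0)*121 = -5 + (-5 + 0)*121 = -5 - 5*121 = -5 - 605 = -610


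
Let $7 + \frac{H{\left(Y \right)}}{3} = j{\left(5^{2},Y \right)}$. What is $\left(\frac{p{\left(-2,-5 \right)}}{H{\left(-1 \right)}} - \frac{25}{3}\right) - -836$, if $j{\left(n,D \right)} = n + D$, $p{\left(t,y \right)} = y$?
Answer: $\frac{42206}{51} \approx 827.57$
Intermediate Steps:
$j{\left(n,D \right)} = D + n$
$H{\left(Y \right)} = 54 + 3 Y$ ($H{\left(Y \right)} = -21 + 3 \left(Y + 5^{2}\right) = -21 + 3 \left(Y + 25\right) = -21 + 3 \left(25 + Y\right) = -21 + \left(75 + 3 Y\right) = 54 + 3 Y$)
$\left(\frac{p{\left(-2,-5 \right)}}{H{\left(-1 \right)}} - \frac{25}{3}\right) - -836 = \left(- \frac{5}{54 + 3 \left(-1\right)} - \frac{25}{3}\right) - -836 = \left(- \frac{5}{54 - 3} - \frac{25}{3}\right) + 836 = \left(- \frac{5}{51} - \frac{25}{3}\right) + 836 = - \frac{430}{51} + 836 = \frac{42206}{51}$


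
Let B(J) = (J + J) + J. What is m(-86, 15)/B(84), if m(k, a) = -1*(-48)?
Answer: 4/21 ≈ 0.19048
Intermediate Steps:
B(J) = 3*J (B(J) = 2*J + J = 3*J)
m(k, a) = 48
m(-86, 15)/B(84) = 48/((3*84)) = 48/252 = 48*(1/252) = 4/21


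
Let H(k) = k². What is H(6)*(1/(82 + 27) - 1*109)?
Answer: -427680/109 ≈ -3923.7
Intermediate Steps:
H(6)*(1/(82 + 27) - 1*109) = 6²*(1/(82 + 27) - 1*109) = 36*(1/109 - 109) = 36*(-11880/109) = -427680/109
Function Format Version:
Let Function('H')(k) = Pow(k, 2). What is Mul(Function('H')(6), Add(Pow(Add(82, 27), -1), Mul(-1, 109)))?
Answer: Rational(-427680, 109) ≈ -3923.7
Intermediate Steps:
Mul(Function('H')(6), Add(Pow(Add(82, 27), -1), Mul(-1, 109))) = Mul(Pow(6, 2), Add(Pow(Add(82, 27), -1), Mul(-1, 109))) = Mul(36, Add(Pow(109, -1), -109)) = Mul(36, Add(Rational(1, 109), -109)) = Mul(36, Rational(-11880, 109)) = Rational(-427680, 109)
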